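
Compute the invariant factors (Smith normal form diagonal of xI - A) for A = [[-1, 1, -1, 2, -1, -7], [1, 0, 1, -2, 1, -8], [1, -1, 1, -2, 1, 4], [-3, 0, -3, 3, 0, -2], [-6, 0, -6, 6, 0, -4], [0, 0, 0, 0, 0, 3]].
The Jordan structure of A has elementary divisors x^3, x, (x - 3)^2. Arranging the block sizes at each eigenvalue in decreasing order and taking row products gives the invariant factors.

Invariant factors (smallest first, each dividing the next): x, x^3(x - 3)^2.

Check: the last factor x^3(x - 3)^2 is the minimal polynomial, and the product x^4(x - 3)^2 is the characteristic polynomial.

x, x^3(x - 3)^2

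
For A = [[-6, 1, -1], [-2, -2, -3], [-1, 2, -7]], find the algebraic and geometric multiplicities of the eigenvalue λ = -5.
algebraic multiplicity 3, geometric multiplicity 1

The characteristic polynomial is (x + 5)^3, so the factor x + 5 appears with exponent 3: the algebraic multiplicity is 3.

rank(A + 5I) = 2, so the eigenspace has dimension 3 - 2 = 1: the geometric multiplicity is 1.

Since 1 < 3, A is not diagonalizable.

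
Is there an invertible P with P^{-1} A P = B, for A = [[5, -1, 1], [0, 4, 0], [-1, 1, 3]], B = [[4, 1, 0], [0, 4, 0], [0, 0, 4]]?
Two matrices over a field are similar if and only if they have the same invariant factors.

Both A and B have characteristic polynomial (x - 4)^3 and minimal polynomial (x - 4)^2. Computing further, both have invariant factors x - 4, (x - 4)^2. Hence A and B are similar.

Yes.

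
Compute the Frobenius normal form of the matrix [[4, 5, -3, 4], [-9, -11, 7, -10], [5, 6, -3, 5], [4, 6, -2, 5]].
The invariant factors of A (the non-unit diagonal entries of the Smith normal form of xI - A over ℚ[x]) are (x + 5)(x^3 - x + 1), each dividing the next. The characteristic polynomial is their product, (x + 5)(x^3 - x + 1).

The rational canonical form is the block-diagonal matrix of companion matrices C(f_i):
R = [[0, 0, 0, -5], [1, 0, 0, 4], [0, 1, 0, 1], [0, 0, 1, -5]].

Note the characteristic polynomial does not split into linear factors over ℚ, so A has no Jordan form over ℚ; the rational canonical form exists over any field.

R = [[0, 0, 0, -5], [1, 0, 0, 4], [0, 1, 0, 1], [0, 0, 1, -5]]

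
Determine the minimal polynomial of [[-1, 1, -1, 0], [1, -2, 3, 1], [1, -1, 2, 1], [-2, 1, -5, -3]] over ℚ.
The characteristic polynomial factors as (x + 1)^4. The minimal polynomial is ∏(x - λ)^{k_λ} where k_λ is the size of the largest Jordan block at λ.

For λ = -1: rank(A + I) = 2, and the largest Jordan block has size 2 (the smallest k with rank((A + I)^k) = rank((A + I)^(k+1))).

So m_A(x) = (x + 1)^2.

m_A(x) = (x + 1)^2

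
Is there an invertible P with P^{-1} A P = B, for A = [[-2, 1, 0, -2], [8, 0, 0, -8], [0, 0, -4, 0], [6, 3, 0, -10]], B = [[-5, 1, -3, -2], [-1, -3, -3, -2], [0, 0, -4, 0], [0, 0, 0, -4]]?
Two matrices over a field are similar if and only if they have the same invariant factors.

Both A and B have characteristic polynomial (x + 4)^4 and minimal polynomial (x + 4)^2. Computing further, both have invariant factors x + 4, x + 4, (x + 4)^2. Hence A and B are similar.

Yes.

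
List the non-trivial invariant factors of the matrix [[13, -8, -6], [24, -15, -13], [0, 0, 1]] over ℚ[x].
The Jordan structure of A has elementary divisors (x + 3), (x - 1)^2. Arranging the block sizes at each eigenvalue in decreasing order and taking row products gives the invariant factors.

Invariant factors (smallest first, each dividing the next): (x - 1)^2(x + 3).

Check: the last factor (x - 1)^2(x + 3) is the minimal polynomial, and the product (x - 1)^2(x + 3) is the characteristic polynomial.

(x - 1)^2(x + 3)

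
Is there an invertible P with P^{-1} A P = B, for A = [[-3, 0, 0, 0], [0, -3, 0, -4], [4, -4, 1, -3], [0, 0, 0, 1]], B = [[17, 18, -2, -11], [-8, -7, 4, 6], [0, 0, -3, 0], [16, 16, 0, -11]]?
Two matrices over a field are similar if and only if they have the same invariant factors.

Both A and B have characteristic polynomial (x - 1)^2(x + 3)^2 and minimal polynomial (x - 1)^2(x + 3). Computing further, both have invariant factors x + 3, (x - 1)^2(x + 3). Hence A and B are similar.

Yes.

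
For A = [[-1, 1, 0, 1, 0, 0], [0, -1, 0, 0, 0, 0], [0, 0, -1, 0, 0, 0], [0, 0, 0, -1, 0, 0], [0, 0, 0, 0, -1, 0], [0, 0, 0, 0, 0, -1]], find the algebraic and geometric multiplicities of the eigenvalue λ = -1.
algebraic multiplicity 6, geometric multiplicity 5

The characteristic polynomial is (x + 1)^6, so the factor x + 1 appears with exponent 6: the algebraic multiplicity is 6.

rank(A + I) = 1, so the eigenspace has dimension 6 - 1 = 5: the geometric multiplicity is 5.

Since 5 < 6, A is not diagonalizable.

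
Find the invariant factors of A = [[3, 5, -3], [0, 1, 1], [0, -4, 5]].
The Jordan structure of A has elementary divisors (x - 3)^3. Arranging the block sizes at each eigenvalue in decreasing order and taking row products gives the invariant factors.

Invariant factors (smallest first, each dividing the next): (x - 3)^3.

Check: the last factor (x - 3)^3 is the minimal polynomial, and the product (x - 3)^3 is the characteristic polynomial.

(x - 3)^3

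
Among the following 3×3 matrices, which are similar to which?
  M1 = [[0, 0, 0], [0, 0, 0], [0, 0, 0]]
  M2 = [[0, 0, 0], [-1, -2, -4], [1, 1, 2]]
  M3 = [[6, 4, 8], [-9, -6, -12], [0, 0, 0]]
3 classes: {M1}, {M2}, {M3}

Characteristic polynomials: χ_{M1} = x^3, χ_{M2} = x^3, χ_{M3} = x^3.

{M1}: invariant factors x, x, x.

{M2}: invariant factors x^3.

{M3}: invariant factors x, x^2.

Matrices are similar if and only if their invariant-factor lists agree; the partition into similarity classes is {M1}, {M2}, {M3}.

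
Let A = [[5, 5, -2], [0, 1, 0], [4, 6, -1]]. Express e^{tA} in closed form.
A has Jordan form J = [[1, 1, 0], [0, 1, 0], [0, 0, 3]] with A = PJP^{-1}, so e^{tA} = P e^{tJ} P^{-1}.

For a Jordan block J_k(λ), e^{tJ_k(λ)} = e^{λt} · (I + tN + t^2 N^2/2! + ... + t^{k-1} N^{k-1}/(k-1)!) where N is the nilpotent superdiagonal part.

Assembling the blocks and conjugating back gives the entries of e^{tA} as shown above.

e^{tA} = [[2*e^{3*t} - e^{t}, (t + 2*e^{2*t} - 2)*e^{t}, -e^{3*t} + e^{t}], [0, e^{t}, 0], [2*(e^{2*t} - 1)*e^{t}, 2*(t + e^{2*t} - 1)*e^{t}, (2 - e^{2*t})*e^{t}]]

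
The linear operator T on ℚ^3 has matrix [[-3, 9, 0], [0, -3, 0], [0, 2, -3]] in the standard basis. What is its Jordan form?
J = [[-3, 1, 0], [0, -3, 0], [0, 0, -3]]

The characteristic polynomial is det(xI - A) = (x + 3)^3, so the eigenvalues are -3 (algebraic multiplicity 3).

For λ = -3: rank(A + 3I) = 1, rank((A + 3I)^2) = 0. The eigenspace has dimension 3 - 1 = 2, so there are 2 Jordan blocks; the rank sequence gives block sizes [2, 1].

Assembling the blocks gives the Jordan form J above.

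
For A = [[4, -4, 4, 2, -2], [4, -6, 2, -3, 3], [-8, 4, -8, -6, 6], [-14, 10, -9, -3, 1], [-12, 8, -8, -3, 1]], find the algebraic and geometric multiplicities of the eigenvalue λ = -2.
The characteristic polynomial is (x + 2)^4(x + 4), so the factor x + 2 appears with exponent 4: the algebraic multiplicity is 4.

rank(A + 2I) = 3, so the eigenspace has dimension 5 - 3 = 2: the geometric multiplicity is 2.

Since 2 < 4, A is not diagonalizable.

algebraic multiplicity 4, geometric multiplicity 2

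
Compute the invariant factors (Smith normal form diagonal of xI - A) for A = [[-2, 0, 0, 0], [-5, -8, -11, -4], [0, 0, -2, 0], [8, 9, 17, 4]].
The Jordan structure of A has elementary divisors (x + 2)^3, (x + 2). Arranging the block sizes at each eigenvalue in decreasing order and taking row products gives the invariant factors.

Invariant factors (smallest first, each dividing the next): x + 2, (x + 2)^3.

Check: the last factor (x + 2)^3 is the minimal polynomial, and the product (x + 2)^4 is the characteristic polynomial.

x + 2, (x + 2)^3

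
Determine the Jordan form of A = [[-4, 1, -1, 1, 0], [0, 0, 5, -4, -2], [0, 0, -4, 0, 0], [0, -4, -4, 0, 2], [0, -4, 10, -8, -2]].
J = [[-4, 1, 0, 0, 0], [0, -4, 1, 0, 0], [0, 0, -4, 0, 0], [0, 0, 0, 0, 0], [0, 0, 0, 0, 2]]

The characteristic polynomial is det(xI - A) = x(x - 2)(x + 4)^3, so the eigenvalues are -4 (algebraic multiplicity 3), 0 (algebraic multiplicity 1), 2 (algebraic multiplicity 1).

For λ = -4: rank(A + 4I) = 4, rank((A + 4I)^2) = 3, rank((A + 4I)^3) = 2. The eigenspace has dimension 5 - 4 = 1, so there is 1 Jordan block; the rank sequence gives block sizes [3].

For λ = 0: algebraic multiplicity 1 gives one 1×1 block.

For λ = 2: algebraic multiplicity 1 gives one 1×1 block.

Assembling the blocks gives the Jordan form J above.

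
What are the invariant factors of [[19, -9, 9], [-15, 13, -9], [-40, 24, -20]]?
The Jordan structure of A has elementary divisors (x - 4)^2, (x - 4). Arranging the block sizes at each eigenvalue in decreasing order and taking row products gives the invariant factors.

Invariant factors (smallest first, each dividing the next): x - 4, (x - 4)^2.

Check: the last factor (x - 4)^2 is the minimal polynomial, and the product (x - 4)^3 is the characteristic polynomial.

x - 4, (x - 4)^2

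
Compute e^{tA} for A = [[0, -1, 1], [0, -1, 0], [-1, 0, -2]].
A has Jordan form J = [[-1, 1, 0], [0, -1, 1], [0, 0, -1]] with A = PJP^{-1}, so e^{tA} = P e^{tJ} P^{-1}.

For a Jordan block J_k(λ), e^{tJ_k(λ)} = e^{λt} · (I + tN + t^2 N^2/2! + ... + t^{k-1} N^{k-1}/(k-1)!) where N is the nilpotent superdiagonal part.

Assembling the blocks and conjugating back gives the entries of e^{tA} as shown above.

e^{tA} = [[(t + 1)*e^{-t}, t*(-t - 2)*e^{-t}/2, t*e^{-t}], [0, e^{-t}, 0], [-t*e^{-t}, t^2*e^{-t}/2, (1 - t)*e^{-t}]]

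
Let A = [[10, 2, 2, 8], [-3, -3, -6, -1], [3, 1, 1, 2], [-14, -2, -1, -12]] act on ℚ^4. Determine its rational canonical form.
R = [[0, 0, 0, 4], [1, 0, 0, 5], [0, 1, 0, 1], [0, 0, 1, -4]]

The invariant factors of A (the non-unit diagonal entries of the Smith normal form of xI - A over ℚ[x]) are (x + 4)(x^3 - x - 1), each dividing the next. The characteristic polynomial is their product, (x + 4)(x^3 - x - 1).

The rational canonical form is the block-diagonal matrix of companion matrices C(f_i):
R = [[0, 0, 0, 4], [1, 0, 0, 5], [0, 1, 0, 1], [0, 0, 1, -4]].

Note the characteristic polynomial does not split into linear factors over ℚ, so A has no Jordan form over ℚ; the rational canonical form exists over any field.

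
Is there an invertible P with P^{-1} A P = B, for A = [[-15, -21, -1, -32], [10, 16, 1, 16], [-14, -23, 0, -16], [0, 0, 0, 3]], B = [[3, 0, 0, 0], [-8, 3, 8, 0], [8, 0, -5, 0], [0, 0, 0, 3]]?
No.

Both have characteristic polynomial (x - 3)^3(x + 5), but the minimal polynomial of A is (x - 3)^2(x + 5) while the minimal polynomial of B is (x - 3)(x + 5). The minimal polynomial is a similarity invariant, so A and B are not similar.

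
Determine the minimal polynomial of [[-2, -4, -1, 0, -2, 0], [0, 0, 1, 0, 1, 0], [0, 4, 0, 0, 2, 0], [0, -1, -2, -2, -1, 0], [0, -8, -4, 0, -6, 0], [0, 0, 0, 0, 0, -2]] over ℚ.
The characteristic polynomial factors as (x + 2)^6. The minimal polynomial is ∏(x - λ)^{k_λ} where k_λ is the size of the largest Jordan block at λ.

For λ = -2: rank(A + 2I) = 3, and the largest Jordan block has size 3 (the smallest k with rank((A + 2I)^k) = rank((A + 2I)^(k+1))).

So m_A(x) = (x + 2)^3.

m_A(x) = (x + 2)^3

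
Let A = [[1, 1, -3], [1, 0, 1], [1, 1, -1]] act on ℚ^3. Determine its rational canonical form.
The invariant factors of A (the non-unit diagonal entries of the Smith normal form of xI - A over ℚ[x]) are x^3 + 2, each dividing the next. The characteristic polynomial is their product, x^3 + 2.

The rational canonical form is the block-diagonal matrix of companion matrices C(f_i):
R = [[0, 0, -2], [1, 0, 0], [0, 1, 0]].

Note the characteristic polynomial does not split into linear factors over ℚ, so A has no Jordan form over ℚ; the rational canonical form exists over any field.

R = [[0, 0, -2], [1, 0, 0], [0, 1, 0]]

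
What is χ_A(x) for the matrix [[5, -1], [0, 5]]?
χ_A(x) = (x - 5)^2

xI - A = [[x - 5, 1], [0, x - 5]].

Expanding det(xI - A) along the first row:
det(xI - A) = + (x - 5)·det([[x - 5]]) - (1)·det([[0]]).

Evaluating gives χ_A(x) = x^2 - 10x + 25 = (x - 5)^2.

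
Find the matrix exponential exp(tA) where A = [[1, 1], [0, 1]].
A has Jordan form J = [[1, 1], [0, 1]] with A = PJP^{-1}, so e^{tA} = P e^{tJ} P^{-1}.

For a Jordan block J_k(λ), e^{tJ_k(λ)} = e^{λt} · (I + tN + t^2 N^2/2! + ... + t^{k-1} N^{k-1}/(k-1)!) where N is the nilpotent superdiagonal part.

Assembling the blocks and conjugating back gives the entries of e^{tA} as shown above.

e^{tA} = [[e^{t}, t*e^{t}], [0, e^{t}]]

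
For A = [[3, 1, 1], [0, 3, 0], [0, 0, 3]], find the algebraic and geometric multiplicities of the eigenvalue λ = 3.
The characteristic polynomial is (x - 3)^3, so the factor x - 3 appears with exponent 3: the algebraic multiplicity is 3.

rank(A - 3I) = 1, so the eigenspace has dimension 3 - 1 = 2: the geometric multiplicity is 2.

Since 2 < 3, A is not diagonalizable.

algebraic multiplicity 3, geometric multiplicity 2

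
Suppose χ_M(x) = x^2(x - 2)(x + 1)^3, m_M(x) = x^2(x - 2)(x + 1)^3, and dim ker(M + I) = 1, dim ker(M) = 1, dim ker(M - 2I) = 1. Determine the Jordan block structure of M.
λ = -1: algebraic multiplicity 3 (exponent in χ_M), largest block size 3 (exponent in m_M), 1 block (geometric multiplicity). This forces block sizes [3].
λ = 0: algebraic multiplicity 2 (exponent in χ_M), largest block size 2 (exponent in m_M), 1 block (geometric multiplicity). This forces block sizes [2].
λ = 2: algebraic multiplicity 1 (exponent in χ_M), largest block size 1 (exponent in m_M), 1 block (geometric multiplicity). This forces block sizes [1].

Jordan blocks: (-1, 3), (0, 2), (2, 1)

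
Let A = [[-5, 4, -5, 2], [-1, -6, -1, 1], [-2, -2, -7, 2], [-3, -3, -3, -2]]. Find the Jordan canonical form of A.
J = [[-5, 1, 0, 0], [0, -5, 1, 0], [0, 0, -5, 0], [0, 0, 0, -5]]

The characteristic polynomial is det(xI - A) = (x + 5)^4, so the eigenvalues are -5 (algebraic multiplicity 4).

For λ = -5: rank(A + 5I) = 2, rank((A + 5I)^2) = 1, rank((A + 5I)^3) = 0. The eigenspace has dimension 4 - 2 = 2, so there are 2 Jordan blocks; the rank sequence gives block sizes [3, 1].

Assembling the blocks gives the Jordan form J above.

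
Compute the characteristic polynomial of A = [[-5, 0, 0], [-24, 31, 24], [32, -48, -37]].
χ_A(x) = (x + 1)(x + 5)^2

xI - A = [[x + 5, 0, 0], [24, x - 31, -24], [-32, 48, x + 37]].

Expanding det(xI - A) along the first row:
det(xI - A) = + (x + 5)·det([[x - 31, -24], [48, x + 37]]) - (0)·det([[24, -24], [-32, x + 37]]) + (0)·det([[24, x - 31], [-32, 48]]).

Evaluating gives χ_A(x) = x^3 + 11x^2 + 35x + 25 = (x + 1)(x + 5)^2.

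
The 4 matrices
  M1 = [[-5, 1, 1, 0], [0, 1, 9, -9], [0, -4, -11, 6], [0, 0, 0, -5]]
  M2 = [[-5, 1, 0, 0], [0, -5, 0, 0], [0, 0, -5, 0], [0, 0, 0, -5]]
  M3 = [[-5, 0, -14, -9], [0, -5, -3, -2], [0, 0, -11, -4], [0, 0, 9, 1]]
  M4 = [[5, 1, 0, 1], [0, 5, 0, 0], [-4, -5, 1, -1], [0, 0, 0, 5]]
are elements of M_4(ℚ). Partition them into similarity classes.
Characteristic polynomials: χ_{M1} = (x + 5)^4, χ_{M2} = (x + 5)^4, χ_{M3} = (x + 5)^4, χ_{M4} = (x - 5)^3(x - 1).

{M1, M3}: invariant factors x + 5, (x + 5)^3.

{M2}: invariant factors x + 5, x + 5, (x + 5)^2.

{M4}: invariant factors x - 5, (x - 5)^2(x - 1).

Matrices are similar if and only if their invariant-factor lists agree; the partition into similarity classes is {M1, M3}, {M2}, {M4}.

3 classes: {M1, M3}, {M2}, {M4}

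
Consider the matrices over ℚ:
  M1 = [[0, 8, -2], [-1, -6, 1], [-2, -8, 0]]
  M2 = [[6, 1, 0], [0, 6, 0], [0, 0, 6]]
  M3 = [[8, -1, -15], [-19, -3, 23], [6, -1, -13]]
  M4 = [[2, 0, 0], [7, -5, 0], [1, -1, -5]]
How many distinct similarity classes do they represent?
Characteristic polynomials: χ_{M1} = (x + 2)^3, χ_{M2} = (x - 6)^3, χ_{M3} = (x - 2)(x + 5)^2, χ_{M4} = (x - 2)(x + 5)^2.

{M1}: invariant factors x + 2, (x + 2)^2.

{M2}: invariant factors x - 6, (x - 6)^2.

{M3, M4}: invariant factors (x - 2)(x + 5)^2.

Matrices are similar if and only if their invariant-factor lists agree; the partition into similarity classes is {M1}, {M2}, {M3, M4}.

3 classes: {M1}, {M2}, {M3, M4}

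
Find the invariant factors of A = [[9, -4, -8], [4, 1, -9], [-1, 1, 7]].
The Jordan structure of A has elementary divisors (x - 5), (x - 6)^2. Arranging the block sizes at each eigenvalue in decreasing order and taking row products gives the invariant factors.

Invariant factors (smallest first, each dividing the next): (x - 6)^2(x - 5).

Check: the last factor (x - 6)^2(x - 5) is the minimal polynomial, and the product (x - 6)^2(x - 5) is the characteristic polynomial.

(x - 6)^2(x - 5)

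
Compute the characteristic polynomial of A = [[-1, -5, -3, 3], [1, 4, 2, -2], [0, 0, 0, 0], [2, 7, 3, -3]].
χ_A(x) = x^4

xI - A = [[x + 1, 5, 3, -3], [-1, x - 4, -2, 2], [0, 0, x, 0], [-2, -7, -3, x + 3]].

Expanding det(xI - A) along the first row:
det(xI - A) = + (x + 1)·det([[x - 4, -2, 2], [0, x, 0], [-7, -3, x + 3]]) - (5)·det([[-1, -2, 2], [0, x, 0], [-2, -3, x + 3]]) + (3)·det([[-1, x - 4, 2], [0, 0, 0], [-2, -7, x + 3]]) - (-3)·det([[-1, x - 4, -2], [0, 0, x], [-2, -7, -3]]).

Evaluating gives χ_A(x) = x^4.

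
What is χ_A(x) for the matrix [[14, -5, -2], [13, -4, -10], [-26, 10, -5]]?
χ_A(x) = (x - 3)(x - 1)^2

xI - A = [[x - 14, 5, 2], [-13, x + 4, 10], [26, -10, x + 5]].

Expanding det(xI - A) along the first row:
det(xI - A) = + (x - 14)·det([[x + 4, 10], [-10, x + 5]]) - (5)·det([[-13, 10], [26, x + 5]]) + (2)·det([[-13, x + 4], [26, -10]]).

Evaluating gives χ_A(x) = x^3 - 5x^2 + 7x - 3 = (x - 3)(x - 1)^2.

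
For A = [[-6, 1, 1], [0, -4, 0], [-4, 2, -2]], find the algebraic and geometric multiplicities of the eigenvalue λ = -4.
algebraic multiplicity 3, geometric multiplicity 2

The characteristic polynomial is (x + 4)^3, so the factor x + 4 appears with exponent 3: the algebraic multiplicity is 3.

rank(A + 4I) = 1, so the eigenspace has dimension 3 - 1 = 2: the geometric multiplicity is 2.

Since 2 < 3, A is not diagonalizable.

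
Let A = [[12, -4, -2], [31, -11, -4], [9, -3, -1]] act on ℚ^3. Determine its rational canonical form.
The invariant factors of A (the non-unit diagonal entries of the Smith normal form of xI - A over ℚ[x]) are x^3 - 3x + 4, each dividing the next. The characteristic polynomial is their product, x^3 - 3x + 4.

The rational canonical form is the block-diagonal matrix of companion matrices C(f_i):
R = [[0, 0, -4], [1, 0, 3], [0, 1, 0]].

Note the characteristic polynomial does not split into linear factors over ℚ, so A has no Jordan form over ℚ; the rational canonical form exists over any field.

R = [[0, 0, -4], [1, 0, 3], [0, 1, 0]]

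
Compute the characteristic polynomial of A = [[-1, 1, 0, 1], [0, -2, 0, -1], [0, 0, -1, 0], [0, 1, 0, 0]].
xI - A = [[x + 1, -1, 0, -1], [0, x + 2, 0, 1], [0, 0, x + 1, 0], [0, -1, 0, x]].

Expanding det(xI - A) along the first row:
det(xI - A) = + (x + 1)·det([[x + 2, 0, 1], [0, x + 1, 0], [-1, 0, x]]) - (-1)·det([[0, 0, 1], [0, x + 1, 0], [0, 0, x]]) + (0)·det([[0, x + 2, 1], [0, 0, 0], [0, -1, x]]) - (-1)·det([[0, x + 2, 0], [0, 0, x + 1], [0, -1, 0]]).

Evaluating gives χ_A(x) = x^4 + 4x^3 + 6x^2 + 4x + 1 = (x + 1)^4.

χ_A(x) = (x + 1)^4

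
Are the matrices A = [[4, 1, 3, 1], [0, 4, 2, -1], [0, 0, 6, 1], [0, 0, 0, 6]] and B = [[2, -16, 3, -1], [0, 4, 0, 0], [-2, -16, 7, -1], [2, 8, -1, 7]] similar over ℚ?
Both have characteristic polynomial (x - 6)^2(x - 4)^2, but the minimal polynomial of A is (x - 6)^2(x - 4)^2 while the minimal polynomial of B is (x - 6)^2(x - 4). The minimal polynomial is a similarity invariant, so A and B are not similar.

No.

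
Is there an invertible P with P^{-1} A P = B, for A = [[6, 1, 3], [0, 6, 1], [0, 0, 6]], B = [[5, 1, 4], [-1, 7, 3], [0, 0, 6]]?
Two matrices over a field are similar if and only if they have the same invariant factors.

Both A and B have characteristic polynomial (x - 6)^3 and minimal polynomial (x - 6)^3. Computing further, both have invariant factors (x - 6)^3. Hence A and B are similar.

Yes.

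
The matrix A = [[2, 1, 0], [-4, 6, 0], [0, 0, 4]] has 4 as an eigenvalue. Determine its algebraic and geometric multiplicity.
algebraic multiplicity 3, geometric multiplicity 2

The characteristic polynomial is (x - 4)^3, so the factor x - 4 appears with exponent 3: the algebraic multiplicity is 3.

rank(A - 4I) = 1, so the eigenspace has dimension 3 - 1 = 2: the geometric multiplicity is 2.

Since 2 < 3, A is not diagonalizable.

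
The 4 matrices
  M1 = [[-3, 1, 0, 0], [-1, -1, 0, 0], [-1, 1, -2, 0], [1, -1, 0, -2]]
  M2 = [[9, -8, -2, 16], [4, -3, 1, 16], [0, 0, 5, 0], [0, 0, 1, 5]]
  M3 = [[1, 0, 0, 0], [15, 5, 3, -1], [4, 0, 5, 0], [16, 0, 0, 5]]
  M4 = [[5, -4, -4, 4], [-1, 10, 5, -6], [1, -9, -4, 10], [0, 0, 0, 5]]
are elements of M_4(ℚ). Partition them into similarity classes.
2 classes: {M1}, {M2, M3, M4}

Characteristic polynomials: χ_{M1} = (x + 2)^4, χ_{M2} = (x - 5)^3(x - 1), χ_{M3} = (x - 5)^3(x - 1), χ_{M4} = (x - 5)^3(x - 1).

{M1}: invariant factors x + 2, x + 2, (x + 2)^2.

{M2, M3, M4}: invariant factors x - 5, (x - 5)^2(x - 1).

Matrices are similar if and only if their invariant-factor lists agree; the partition into similarity classes is {M1}, {M2, M3, M4}.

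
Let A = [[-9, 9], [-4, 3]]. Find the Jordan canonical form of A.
J = [[-3, 1], [0, -3]]

The characteristic polynomial is det(xI - A) = (x + 3)^2, so the eigenvalues are -3 (algebraic multiplicity 2).

For λ = -3: rank(A + 3I) = 1, rank((A + 3I)^2) = 0. The eigenspace has dimension 2 - 1 = 1, so there is 1 Jordan block; the rank sequence gives block sizes [2].

Assembling the blocks gives the Jordan form J above.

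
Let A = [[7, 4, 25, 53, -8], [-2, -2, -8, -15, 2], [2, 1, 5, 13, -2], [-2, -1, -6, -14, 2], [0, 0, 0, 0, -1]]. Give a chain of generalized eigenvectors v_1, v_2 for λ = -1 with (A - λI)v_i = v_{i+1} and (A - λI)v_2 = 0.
We seek v_1 ∈ ker((A + I)^2) \ ker(A + I), then set v_{i+1} = (A + I) v_i.

One such chain is v_1 = [[0, -3, 0, 0, -2]]^T, v_2 = [[4, -1, 1, -1, 0]]^T. Check: (A + I) v_2 = [[0, 0, 0, 0, 0]]^T = 0.

v_1 = [[0, -3, 0, 0, -2]]^T, v_2 = [[4, -1, 1, -1, 0]]^T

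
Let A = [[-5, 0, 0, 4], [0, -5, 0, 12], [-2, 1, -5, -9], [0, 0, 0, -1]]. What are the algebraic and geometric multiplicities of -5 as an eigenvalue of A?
algebraic multiplicity 3, geometric multiplicity 2

The characteristic polynomial is (x + 1)(x + 5)^3, so the factor x + 5 appears with exponent 3: the algebraic multiplicity is 3.

rank(A + 5I) = 2, so the eigenspace has dimension 4 - 2 = 2: the geometric multiplicity is 2.

Since 2 < 3, A is not diagonalizable.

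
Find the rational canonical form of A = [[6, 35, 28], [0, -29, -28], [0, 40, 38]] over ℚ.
The invariant factors of A (the non-unit diagonal entries of the Smith normal form of xI - A over ℚ[x]) are x - 6, (x - 6)(x - 3), each dividing the next. The characteristic polynomial is their product, (x - 6)^2(x - 3).

The rational canonical form is the block-diagonal matrix of companion matrices C(f_i):
R = [[6, 0, 0], [0, 0, -18], [0, 1, 9]].

R = [[6, 0, 0], [0, 0, -18], [0, 1, 9]]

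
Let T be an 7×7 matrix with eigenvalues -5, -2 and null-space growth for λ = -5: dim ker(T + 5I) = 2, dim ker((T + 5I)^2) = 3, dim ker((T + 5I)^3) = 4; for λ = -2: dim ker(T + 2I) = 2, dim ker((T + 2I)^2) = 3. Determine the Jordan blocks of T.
Jordan blocks: (-5, 3), (-5, 1), (-2, 2), (-2, 1)

λ = -5: successive nullity increments [2, 1, 1] count blocks of size ≥ k; block sizes are [3, 1].
λ = -2: successive nullity increments [2, 1] count blocks of size ≥ k; block sizes are [2, 1].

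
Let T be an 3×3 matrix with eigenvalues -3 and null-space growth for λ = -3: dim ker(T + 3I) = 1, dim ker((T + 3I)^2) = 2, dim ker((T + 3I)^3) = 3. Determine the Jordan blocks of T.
Jordan blocks: (-3, 3)

λ = -3: successive nullity increments [1, 1, 1] count blocks of size ≥ k; block sizes are [3].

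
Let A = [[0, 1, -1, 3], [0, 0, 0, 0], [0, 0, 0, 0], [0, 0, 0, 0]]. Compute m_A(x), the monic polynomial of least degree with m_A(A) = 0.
m_A(x) = x^2

The characteristic polynomial factors as x^4. The minimal polynomial is ∏(x - λ)^{k_λ} where k_λ is the size of the largest Jordan block at λ.

For λ = 0: rank(A) = 1, and the largest Jordan block has size 2 (the smallest k with rank(A^k) = rank(A^(k+1))).

So m_A(x) = x^2.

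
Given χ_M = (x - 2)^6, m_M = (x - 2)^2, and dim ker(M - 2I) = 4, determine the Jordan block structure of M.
λ = 2: algebraic multiplicity 6 (exponent in χ_M), largest block size 2 (exponent in m_M), 4 blocks (geometric multiplicity). These force block sizes [2, 2, 1, 1].

Jordan blocks: (2, 2), (2, 2), (2, 1), (2, 1)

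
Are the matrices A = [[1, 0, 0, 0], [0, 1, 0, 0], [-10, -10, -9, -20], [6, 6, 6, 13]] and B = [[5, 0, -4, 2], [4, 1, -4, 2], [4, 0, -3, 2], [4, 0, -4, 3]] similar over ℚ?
Yes.

Two matrices over a field are similar if and only if they have the same invariant factors.

Both A and B have characteristic polynomial (x - 3)(x - 1)^3 and minimal polynomial (x - 3)(x - 1). Computing further, both have invariant factors x - 1, x - 1, (x - 3)(x - 1). Hence A and B are similar.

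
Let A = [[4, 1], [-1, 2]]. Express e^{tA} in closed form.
e^{tA} = [[(t + 1)*e^{3*t}, t*e^{3*t}], [-t*e^{3*t}, (1 - t)*e^{3*t}]]

A has Jordan form J = [[3, 1], [0, 3]] with A = PJP^{-1}, so e^{tA} = P e^{tJ} P^{-1}.

For a Jordan block J_k(λ), e^{tJ_k(λ)} = e^{λt} · (I + tN + t^2 N^2/2! + ... + t^{k-1} N^{k-1}/(k-1)!) where N is the nilpotent superdiagonal part.

Assembling the blocks and conjugating back gives the entries of e^{tA} as shown above.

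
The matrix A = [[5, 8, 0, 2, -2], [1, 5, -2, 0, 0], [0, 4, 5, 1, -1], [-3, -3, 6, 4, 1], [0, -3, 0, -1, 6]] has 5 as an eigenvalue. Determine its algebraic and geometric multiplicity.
algebraic multiplicity 5, geometric multiplicity 2

The characteristic polynomial is (x - 5)^5, so the factor x - 5 appears with exponent 5: the algebraic multiplicity is 5.

rank(A - 5I) = 3, so the eigenspace has dimension 5 - 3 = 2: the geometric multiplicity is 2.

Since 2 < 5, A is not diagonalizable.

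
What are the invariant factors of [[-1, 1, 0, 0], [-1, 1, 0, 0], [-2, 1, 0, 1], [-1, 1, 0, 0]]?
x^2, x^2

The Jordan structure of A has elementary divisors x^2, x^2. Arranging the block sizes at each eigenvalue in decreasing order and taking row products gives the invariant factors.

Invariant factors (smallest first, each dividing the next): x^2, x^2.

Check: the last factor x^2 is the minimal polynomial, and the product x^4 is the characteristic polynomial.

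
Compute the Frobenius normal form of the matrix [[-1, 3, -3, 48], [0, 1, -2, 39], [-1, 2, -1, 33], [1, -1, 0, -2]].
R = [[0, 0, 0, -24], [1, 0, 0, 6], [0, 1, 0, 7], [0, 0, 1, -3]]

The invariant factors of A (the non-unit diagonal entries of the Smith normal form of xI - A over ℚ[x]) are (x + 2)(x + 4)(x^2 - 3x + 3), each dividing the next. The characteristic polynomial is their product, (x + 2)(x + 4)(x^2 - 3x + 3).

The rational canonical form is the block-diagonal matrix of companion matrices C(f_i):
R = [[0, 0, 0, -24], [1, 0, 0, 6], [0, 1, 0, 7], [0, 0, 1, -3]].

Note the characteristic polynomial does not split into linear factors over ℚ, so A has no Jordan form over ℚ; the rational canonical form exists over any field.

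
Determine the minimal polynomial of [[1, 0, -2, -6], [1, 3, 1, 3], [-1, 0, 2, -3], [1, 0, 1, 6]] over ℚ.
m_A(x) = (x - 3)^2

The characteristic polynomial factors as (x - 3)^4. The minimal polynomial is ∏(x - λ)^{k_λ} where k_λ is the size of the largest Jordan block at λ.

For λ = 3: rank(A - 3I) = 1, and the largest Jordan block has size 2 (the smallest k with rank((A - 3I)^k) = rank((A - 3I)^(k+1))).

So m_A(x) = (x - 3)^2.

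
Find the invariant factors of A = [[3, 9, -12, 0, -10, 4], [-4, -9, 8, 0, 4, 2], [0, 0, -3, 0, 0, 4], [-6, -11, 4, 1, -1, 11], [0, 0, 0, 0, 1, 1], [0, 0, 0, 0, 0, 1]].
The Jordan structure of A has elementary divisors (x + 3)^2, (x + 3), (x - 1)^3. Arranging the block sizes at each eigenvalue in decreasing order and taking row products gives the invariant factors.

Invariant factors (smallest first, each dividing the next): x + 3, (x - 1)^3(x + 3)^2.

Check: the last factor (x - 1)^3(x + 3)^2 is the minimal polynomial, and the product (x - 1)^3(x + 3)^3 is the characteristic polynomial.

x + 3, (x - 1)^3(x + 3)^2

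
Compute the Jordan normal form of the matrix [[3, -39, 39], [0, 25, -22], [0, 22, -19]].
J = [[3, 1, 0], [0, 3, 0], [0, 0, 3]]

The characteristic polynomial is det(xI - A) = (x - 3)^3, so the eigenvalues are 3 (algebraic multiplicity 3).

For λ = 3: rank(A - 3I) = 1, rank((A - 3I)^2) = 0. The eigenspace has dimension 3 - 1 = 2, so there are 2 Jordan blocks; the rank sequence gives block sizes [2, 1].

Assembling the blocks gives the Jordan form J above.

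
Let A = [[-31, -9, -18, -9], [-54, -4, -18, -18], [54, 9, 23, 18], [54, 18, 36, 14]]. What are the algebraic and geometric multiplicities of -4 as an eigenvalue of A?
algebraic multiplicity 2, geometric multiplicity 2

The characteristic polynomial is (x - 5)^2(x + 4)^2, so the factor x + 4 appears with exponent 2: the algebraic multiplicity is 2.

rank(A + 4I) = 2, so the eigenspace has dimension 4 - 2 = 2: the geometric multiplicity is 2.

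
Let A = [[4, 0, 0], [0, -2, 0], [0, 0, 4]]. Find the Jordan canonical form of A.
The characteristic polynomial is det(xI - A) = (x - 4)^2(x + 2), so the eigenvalues are -2 (algebraic multiplicity 1), 4 (algebraic multiplicity 2).

For λ = -2: algebraic multiplicity 1 gives one 1×1 block.

For λ = 4: rank(A - 4I) = 1. The eigenspace has dimension 3 - 1 = 2, so there are 2 Jordan blocks; the rank sequence gives block sizes [1, 1].

Assembling the blocks gives the Jordan form J above.

J = [[-2, 0, 0], [0, 4, 0], [0, 0, 4]]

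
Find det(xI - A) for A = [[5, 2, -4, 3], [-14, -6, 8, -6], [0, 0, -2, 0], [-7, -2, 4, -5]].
xI - A = [[x - 5, -2, 4, -3], [14, x + 6, -8, 6], [0, 0, x + 2, 0], [7, 2, -4, x + 5]].

Expanding det(xI - A) along the first row:
det(xI - A) = + (x - 5)·det([[x + 6, -8, 6], [0, x + 2, 0], [2, -4, x + 5]]) - (-2)·det([[14, -8, 6], [0, x + 2, 0], [7, -4, x + 5]]) + (4)·det([[14, x + 6, 6], [0, 0, 0], [7, 2, x + 5]]) - (-3)·det([[14, x + 6, -8], [0, 0, x + 2], [7, 2, -4]]).

Evaluating gives χ_A(x) = x^4 + 8x^3 + 24x^2 + 32x + 16 = (x + 2)^4.

χ_A(x) = (x + 2)^4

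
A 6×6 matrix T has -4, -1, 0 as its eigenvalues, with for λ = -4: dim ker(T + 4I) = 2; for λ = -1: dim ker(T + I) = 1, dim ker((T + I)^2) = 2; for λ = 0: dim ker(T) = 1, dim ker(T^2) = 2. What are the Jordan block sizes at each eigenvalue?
Jordan blocks: (-4, 1), (-4, 1), (-1, 2), (0, 2)

λ = -4: successive nullity increments [2] count blocks of size ≥ k; block sizes are [1, 1].
λ = -1: successive nullity increments [1, 1] count blocks of size ≥ k; block sizes are [2].
λ = 0: successive nullity increments [1, 1] count blocks of size ≥ k; block sizes are [2].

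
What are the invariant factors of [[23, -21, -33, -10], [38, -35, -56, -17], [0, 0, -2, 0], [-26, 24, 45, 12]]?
(x - 1)^2(x + 2)^2

The Jordan structure of A has elementary divisors (x + 2)^2, (x - 1)^2. Arranging the block sizes at each eigenvalue in decreasing order and taking row products gives the invariant factors.

Invariant factors (smallest first, each dividing the next): (x - 1)^2(x + 2)^2.

Check: the last factor (x - 1)^2(x + 2)^2 is the minimal polynomial, and the product (x - 1)^2(x + 2)^2 is the characteristic polynomial.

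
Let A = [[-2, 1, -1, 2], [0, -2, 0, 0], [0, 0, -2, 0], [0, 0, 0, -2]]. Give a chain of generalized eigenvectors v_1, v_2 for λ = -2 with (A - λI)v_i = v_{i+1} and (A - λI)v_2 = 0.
v_1 = [[-2, 1, 0, 0]]^T, v_2 = [[1, 0, 0, 0]]^T

We seek v_1 ∈ ker((A + 2I)^2) \ ker(A + 2I), then set v_{i+1} = (A + 2I) v_i.

One such chain is v_1 = [[-2, 1, 0, 0]]^T, v_2 = [[1, 0, 0, 0]]^T. Check: (A + 2I) v_2 = [[0, 0, 0, 0]]^T = 0.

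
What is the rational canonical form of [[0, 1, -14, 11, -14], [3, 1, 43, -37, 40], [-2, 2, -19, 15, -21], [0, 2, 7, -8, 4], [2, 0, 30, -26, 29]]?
R = [[0, 3, 0, 0, 0], [1, -1, 0, 0, 0], [0, 0, 0, 0, -15], [0, 0, 1, 0, 8], [0, 0, 0, 1, 4]]

The invariant factors of A (the non-unit diagonal entries of the Smith normal form of xI - A over ℚ[x]) are x^2 + x - 3, (x - 5)(x^2 + x - 3), each dividing the next. The characteristic polynomial is their product, (x - 5)(x^2 + x - 3)^2.

The rational canonical form is the block-diagonal matrix of companion matrices C(f_i):
R = [[0, 3, 0, 0, 0], [1, -1, 0, 0, 0], [0, 0, 0, 0, -15], [0, 0, 1, 0, 8], [0, 0, 0, 1, 4]].

Note the characteristic polynomial does not split into linear factors over ℚ, so A has no Jordan form over ℚ; the rational canonical form exists over any field.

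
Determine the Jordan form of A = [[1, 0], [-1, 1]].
J = [[1, 1], [0, 1]]

The characteristic polynomial is det(xI - A) = (x - 1)^2, so the eigenvalues are 1 (algebraic multiplicity 2).

For λ = 1: rank(A - I) = 1, rank((A - I)^2) = 0. The eigenspace has dimension 2 - 1 = 1, so there is 1 Jordan block; the rank sequence gives block sizes [2].

Assembling the blocks gives the Jordan form J above.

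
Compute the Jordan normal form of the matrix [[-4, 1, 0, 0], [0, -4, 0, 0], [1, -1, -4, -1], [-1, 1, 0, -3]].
J = [[-4, 1, 0, 0], [0, -4, 0, 0], [0, 0, -4, 0], [0, 0, 0, -3]]

The characteristic polynomial is det(xI - A) = (x + 3)(x + 4)^3, so the eigenvalues are -4 (algebraic multiplicity 3), -3 (algebraic multiplicity 1).

For λ = -4: rank(A + 4I) = 2, rank((A + 4I)^2) = 1. The eigenspace has dimension 4 - 2 = 2, so there are 2 Jordan blocks; the rank sequence gives block sizes [2, 1].

For λ = -3: algebraic multiplicity 1 gives one 1×1 block.

Assembling the blocks gives the Jordan form J above.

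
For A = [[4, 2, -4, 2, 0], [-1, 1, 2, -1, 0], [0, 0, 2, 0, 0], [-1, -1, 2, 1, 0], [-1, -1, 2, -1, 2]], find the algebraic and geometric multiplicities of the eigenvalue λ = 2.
algebraic multiplicity 5, geometric multiplicity 4

The characteristic polynomial is (x - 2)^5, so the factor x - 2 appears with exponent 5: the algebraic multiplicity is 5.

rank(A - 2I) = 1, so the eigenspace has dimension 5 - 1 = 4: the geometric multiplicity is 4.

Since 4 < 5, A is not diagonalizable.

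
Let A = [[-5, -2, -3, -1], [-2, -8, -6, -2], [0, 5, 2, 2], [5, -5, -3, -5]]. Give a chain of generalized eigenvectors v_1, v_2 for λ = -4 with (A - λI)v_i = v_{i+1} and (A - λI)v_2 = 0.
v_1 = [[1, 2, -2, 2]]^T, v_2 = [[-1, -2, 2, -1]]^T

We seek v_1 ∈ ker((A + 4I)^2) \ ker(A + 4I), then set v_{i+1} = (A + 4I) v_i.

One such chain is v_1 = [[1, 2, -2, 2]]^T, v_2 = [[-1, -2, 2, -1]]^T. Check: (A + 4I) v_2 = [[0, 0, 0, 0]]^T = 0.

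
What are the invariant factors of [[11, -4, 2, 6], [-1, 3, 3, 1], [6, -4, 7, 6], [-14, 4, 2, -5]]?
The Jordan structure of A has elementary divisors (x - 1), (x - 5)^2, (x - 5). Arranging the block sizes at each eigenvalue in decreasing order and taking row products gives the invariant factors.

Invariant factors (smallest first, each dividing the next): x - 5, (x - 5)^2(x - 1).

Check: the last factor (x - 5)^2(x - 1) is the minimal polynomial, and the product (x - 5)^3(x - 1) is the characteristic polynomial.

x - 5, (x - 5)^2(x - 1)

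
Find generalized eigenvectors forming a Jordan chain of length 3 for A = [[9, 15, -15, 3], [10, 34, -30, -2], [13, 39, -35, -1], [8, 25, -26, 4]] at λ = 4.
v_1 = [[0, 1, 1, 1]]^T, v_2 = [[3, -2, -1, -1]]^T, v_3 = [[-3, 2, 1, 0]]^T

We seek v_1 ∈ ker((A - 4I)^3) \ ker((A - 4I)^2), then set v_{i+1} = (A - 4I) v_i.

One such chain is v_1 = [[0, 1, 1, 1]]^T, v_2 = [[3, -2, -1, -1]]^T, v_3 = [[-3, 2, 1, 0]]^T. Check: (A - 4I) v_3 = [[0, 0, 0, 0]]^T = 0.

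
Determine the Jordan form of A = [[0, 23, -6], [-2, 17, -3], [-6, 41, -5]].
J = [[4, 1, 0], [0, 4, 1], [0, 0, 4]]

The characteristic polynomial is det(xI - A) = (x - 4)^3, so the eigenvalues are 4 (algebraic multiplicity 3).

For λ = 4: rank(A - 4I) = 2, rank((A - 4I)^2) = 1, rank((A - 4I)^3) = 0. The eigenspace has dimension 3 - 2 = 1, so there is 1 Jordan block; the rank sequence gives block sizes [3].

Assembling the blocks gives the Jordan form J above.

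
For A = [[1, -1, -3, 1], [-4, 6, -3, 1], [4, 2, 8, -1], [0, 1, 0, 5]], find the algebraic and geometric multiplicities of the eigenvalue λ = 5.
The characteristic polynomial is (x - 5)^4, so the factor x - 5 appears with exponent 4: the algebraic multiplicity is 4.

rank(A - 5I) = 2, so the eigenspace has dimension 4 - 2 = 2: the geometric multiplicity is 2.

Since 2 < 4, A is not diagonalizable.

algebraic multiplicity 4, geometric multiplicity 2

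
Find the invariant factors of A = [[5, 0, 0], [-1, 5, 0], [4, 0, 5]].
x - 5, (x - 5)^2

The Jordan structure of A has elementary divisors (x - 5)^2, (x - 5). Arranging the block sizes at each eigenvalue in decreasing order and taking row products gives the invariant factors.

Invariant factors (smallest first, each dividing the next): x - 5, (x - 5)^2.

Check: the last factor (x - 5)^2 is the minimal polynomial, and the product (x - 5)^3 is the characteristic polynomial.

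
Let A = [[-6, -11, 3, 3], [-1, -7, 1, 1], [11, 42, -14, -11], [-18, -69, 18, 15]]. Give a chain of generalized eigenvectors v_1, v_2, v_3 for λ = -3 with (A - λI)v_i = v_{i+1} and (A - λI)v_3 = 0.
v_1 = [[1, 0, -5, 7]]^T, v_2 = [[3, 1, -11, 18]]^T, v_3 = [[1, 0, -2, 3]]^T

We seek v_1 ∈ ker((A + 3I)^3) \ ker((A + 3I)^2), then set v_{i+1} = (A + 3I) v_i.

One such chain is v_1 = [[1, 0, -5, 7]]^T, v_2 = [[3, 1, -11, 18]]^T, v_3 = [[1, 0, -2, 3]]^T. Check: (A + 3I) v_3 = [[0, 0, 0, 0]]^T = 0.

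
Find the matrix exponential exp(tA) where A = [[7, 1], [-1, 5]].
e^{tA} = [[(t + 1)*e^{6*t}, t*e^{6*t}], [-t*e^{6*t}, (1 - t)*e^{6*t}]]

A has Jordan form J = [[6, 1], [0, 6]] with A = PJP^{-1}, so e^{tA} = P e^{tJ} P^{-1}.

For a Jordan block J_k(λ), e^{tJ_k(λ)} = e^{λt} · (I + tN + t^2 N^2/2! + ... + t^{k-1} N^{k-1}/(k-1)!) where N is the nilpotent superdiagonal part.

Assembling the blocks and conjugating back gives the entries of e^{tA} as shown above.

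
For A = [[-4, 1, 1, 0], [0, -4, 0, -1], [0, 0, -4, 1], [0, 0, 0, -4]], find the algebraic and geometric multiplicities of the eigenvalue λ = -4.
algebraic multiplicity 4, geometric multiplicity 2

The characteristic polynomial is (x + 4)^4, so the factor x + 4 appears with exponent 4: the algebraic multiplicity is 4.

rank(A + 4I) = 2, so the eigenspace has dimension 4 - 2 = 2: the geometric multiplicity is 2.

Since 2 < 4, A is not diagonalizable.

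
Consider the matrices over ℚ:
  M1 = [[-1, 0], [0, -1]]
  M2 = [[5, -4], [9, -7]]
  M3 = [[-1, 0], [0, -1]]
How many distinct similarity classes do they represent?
2 classes: {M1, M3}, {M2}

Characteristic polynomials: χ_{M1} = (x + 1)^2, χ_{M2} = (x + 1)^2, χ_{M3} = (x + 1)^2.

{M1, M3}: invariant factors x + 1, x + 1.

{M2}: invariant factors (x + 1)^2.

Matrices are similar if and only if their invariant-factor lists agree; the partition into similarity classes is {M1, M3}, {M2}.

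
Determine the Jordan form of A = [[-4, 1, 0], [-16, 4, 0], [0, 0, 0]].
J = [[0, 1, 0], [0, 0, 0], [0, 0, 0]]

The characteristic polynomial is det(xI - A) = x^3, so the eigenvalues are 0 (algebraic multiplicity 3).

For λ = 0: rank(A) = 1, rank(A^2) = 0. The eigenspace has dimension 3 - 1 = 2, so there are 2 Jordan blocks; the rank sequence gives block sizes [2, 1].

Assembling the blocks gives the Jordan form J above.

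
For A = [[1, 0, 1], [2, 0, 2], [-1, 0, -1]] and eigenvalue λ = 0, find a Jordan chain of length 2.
v_1 = [[2, 5, -1]]^T, v_2 = [[1, 2, -1]]^T

We seek v_1 ∈ ker(A^2) \ ker(A), then set v_{i+1} = A v_i.

One such chain is v_1 = [[2, 5, -1]]^T, v_2 = [[1, 2, -1]]^T. Check: A v_2 = [[0, 0, 0]]^T = 0.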